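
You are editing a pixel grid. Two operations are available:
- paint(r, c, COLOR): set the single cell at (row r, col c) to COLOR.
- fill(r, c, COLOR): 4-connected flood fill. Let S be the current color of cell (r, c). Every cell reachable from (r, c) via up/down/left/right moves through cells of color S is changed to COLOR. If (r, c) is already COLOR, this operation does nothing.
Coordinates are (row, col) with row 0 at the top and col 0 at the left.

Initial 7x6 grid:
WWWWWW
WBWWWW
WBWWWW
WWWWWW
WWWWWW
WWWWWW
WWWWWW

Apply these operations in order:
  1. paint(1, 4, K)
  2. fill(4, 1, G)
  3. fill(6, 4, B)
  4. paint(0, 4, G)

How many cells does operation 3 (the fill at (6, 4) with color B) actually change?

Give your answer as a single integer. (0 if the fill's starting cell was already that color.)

Answer: 39

Derivation:
After op 1 paint(1,4,K):
WWWWWW
WBWWKW
WBWWWW
WWWWWW
WWWWWW
WWWWWW
WWWWWW
After op 2 fill(4,1,G) [39 cells changed]:
GGGGGG
GBGGKG
GBGGGG
GGGGGG
GGGGGG
GGGGGG
GGGGGG
After op 3 fill(6,4,B) [39 cells changed]:
BBBBBB
BBBBKB
BBBBBB
BBBBBB
BBBBBB
BBBBBB
BBBBBB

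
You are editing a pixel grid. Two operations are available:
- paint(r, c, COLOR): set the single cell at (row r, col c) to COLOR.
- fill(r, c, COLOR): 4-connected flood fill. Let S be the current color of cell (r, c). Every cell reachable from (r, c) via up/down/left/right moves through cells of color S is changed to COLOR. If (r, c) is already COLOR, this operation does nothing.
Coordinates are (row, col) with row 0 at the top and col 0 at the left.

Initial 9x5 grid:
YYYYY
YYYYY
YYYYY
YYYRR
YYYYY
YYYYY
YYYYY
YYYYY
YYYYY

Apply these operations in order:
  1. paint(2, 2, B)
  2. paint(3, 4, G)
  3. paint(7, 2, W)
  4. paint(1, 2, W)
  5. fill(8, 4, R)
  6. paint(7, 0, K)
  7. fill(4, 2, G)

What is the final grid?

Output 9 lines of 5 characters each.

After op 1 paint(2,2,B):
YYYYY
YYYYY
YYBYY
YYYRR
YYYYY
YYYYY
YYYYY
YYYYY
YYYYY
After op 2 paint(3,4,G):
YYYYY
YYYYY
YYBYY
YYYRG
YYYYY
YYYYY
YYYYY
YYYYY
YYYYY
After op 3 paint(7,2,W):
YYYYY
YYYYY
YYBYY
YYYRG
YYYYY
YYYYY
YYYYY
YYWYY
YYYYY
After op 4 paint(1,2,W):
YYYYY
YYWYY
YYBYY
YYYRG
YYYYY
YYYYY
YYYYY
YYWYY
YYYYY
After op 5 fill(8,4,R) [40 cells changed]:
RRRRR
RRWRR
RRBRR
RRRRG
RRRRR
RRRRR
RRRRR
RRWRR
RRRRR
After op 6 paint(7,0,K):
RRRRR
RRWRR
RRBRR
RRRRG
RRRRR
RRRRR
RRRRR
KRWRR
RRRRR
After op 7 fill(4,2,G) [40 cells changed]:
GGGGG
GGWGG
GGBGG
GGGGG
GGGGG
GGGGG
GGGGG
KGWGG
GGGGG

Answer: GGGGG
GGWGG
GGBGG
GGGGG
GGGGG
GGGGG
GGGGG
KGWGG
GGGGG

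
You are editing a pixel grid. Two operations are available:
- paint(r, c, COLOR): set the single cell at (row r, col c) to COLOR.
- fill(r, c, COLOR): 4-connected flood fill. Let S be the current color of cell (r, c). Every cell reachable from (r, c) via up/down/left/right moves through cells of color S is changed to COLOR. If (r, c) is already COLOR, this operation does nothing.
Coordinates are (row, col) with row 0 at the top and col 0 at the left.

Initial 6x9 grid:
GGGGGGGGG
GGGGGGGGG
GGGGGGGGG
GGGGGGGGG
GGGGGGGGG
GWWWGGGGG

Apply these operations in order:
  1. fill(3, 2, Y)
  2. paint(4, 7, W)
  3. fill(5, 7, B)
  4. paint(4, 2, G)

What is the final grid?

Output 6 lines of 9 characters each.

After op 1 fill(3,2,Y) [51 cells changed]:
YYYYYYYYY
YYYYYYYYY
YYYYYYYYY
YYYYYYYYY
YYYYYYYYY
YWWWYYYYY
After op 2 paint(4,7,W):
YYYYYYYYY
YYYYYYYYY
YYYYYYYYY
YYYYYYYYY
YYYYYYYWY
YWWWYYYYY
After op 3 fill(5,7,B) [50 cells changed]:
BBBBBBBBB
BBBBBBBBB
BBBBBBBBB
BBBBBBBBB
BBBBBBBWB
BWWWBBBBB
After op 4 paint(4,2,G):
BBBBBBBBB
BBBBBBBBB
BBBBBBBBB
BBBBBBBBB
BBGBBBBWB
BWWWBBBBB

Answer: BBBBBBBBB
BBBBBBBBB
BBBBBBBBB
BBBBBBBBB
BBGBBBBWB
BWWWBBBBB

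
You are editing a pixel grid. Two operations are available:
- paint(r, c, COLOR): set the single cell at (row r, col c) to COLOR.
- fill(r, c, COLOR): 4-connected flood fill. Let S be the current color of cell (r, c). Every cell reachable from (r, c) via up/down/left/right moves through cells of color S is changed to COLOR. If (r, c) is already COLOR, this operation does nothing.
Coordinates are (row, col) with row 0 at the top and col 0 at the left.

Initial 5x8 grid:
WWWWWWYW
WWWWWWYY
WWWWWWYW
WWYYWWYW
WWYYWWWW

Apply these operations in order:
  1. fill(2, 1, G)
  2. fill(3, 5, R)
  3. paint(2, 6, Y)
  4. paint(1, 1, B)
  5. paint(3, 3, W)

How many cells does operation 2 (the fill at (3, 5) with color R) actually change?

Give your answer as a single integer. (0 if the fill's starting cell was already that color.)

After op 1 fill(2,1,G) [30 cells changed]:
GGGGGGYW
GGGGGGYY
GGGGGGYG
GGYYGGYG
GGYYGGGG
After op 2 fill(3,5,R) [30 cells changed]:
RRRRRRYW
RRRRRRYY
RRRRRRYR
RRYYRRYR
RRYYRRRR

Answer: 30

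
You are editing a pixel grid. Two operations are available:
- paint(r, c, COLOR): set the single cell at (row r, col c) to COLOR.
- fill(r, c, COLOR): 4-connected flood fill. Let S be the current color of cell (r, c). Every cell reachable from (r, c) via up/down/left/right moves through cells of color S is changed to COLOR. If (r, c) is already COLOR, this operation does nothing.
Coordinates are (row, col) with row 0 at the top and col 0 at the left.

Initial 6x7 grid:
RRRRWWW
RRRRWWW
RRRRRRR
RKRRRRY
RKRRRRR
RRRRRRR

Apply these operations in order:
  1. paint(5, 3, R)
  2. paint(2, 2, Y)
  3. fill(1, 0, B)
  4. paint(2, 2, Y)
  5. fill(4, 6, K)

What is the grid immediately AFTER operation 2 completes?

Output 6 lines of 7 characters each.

After op 1 paint(5,3,R):
RRRRWWW
RRRRWWW
RRRRRRR
RKRRRRY
RKRRRRR
RRRRRRR
After op 2 paint(2,2,Y):
RRRRWWW
RRRRWWW
RRYRRRR
RKRRRRY
RKRRRRR
RRRRRRR

Answer: RRRRWWW
RRRRWWW
RRYRRRR
RKRRRRY
RKRRRRR
RRRRRRR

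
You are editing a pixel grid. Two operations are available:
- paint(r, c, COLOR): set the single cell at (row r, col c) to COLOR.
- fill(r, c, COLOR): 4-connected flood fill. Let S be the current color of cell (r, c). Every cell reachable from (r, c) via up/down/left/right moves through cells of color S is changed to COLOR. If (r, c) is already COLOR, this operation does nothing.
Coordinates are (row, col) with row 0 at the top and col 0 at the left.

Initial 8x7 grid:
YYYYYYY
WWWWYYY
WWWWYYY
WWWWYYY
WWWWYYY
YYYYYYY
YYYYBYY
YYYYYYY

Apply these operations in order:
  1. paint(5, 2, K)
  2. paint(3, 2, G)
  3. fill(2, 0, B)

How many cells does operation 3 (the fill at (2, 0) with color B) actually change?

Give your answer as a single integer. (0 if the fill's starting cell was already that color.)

After op 1 paint(5,2,K):
YYYYYYY
WWWWYYY
WWWWYYY
WWWWYYY
WWWWYYY
YYKYYYY
YYYYBYY
YYYYYYY
After op 2 paint(3,2,G):
YYYYYYY
WWWWYYY
WWWWYYY
WWGWYYY
WWWWYYY
YYKYYYY
YYYYBYY
YYYYYYY
After op 3 fill(2,0,B) [15 cells changed]:
YYYYYYY
BBBBYYY
BBBBYYY
BBGBYYY
BBBBYYY
YYKYYYY
YYYYBYY
YYYYYYY

Answer: 15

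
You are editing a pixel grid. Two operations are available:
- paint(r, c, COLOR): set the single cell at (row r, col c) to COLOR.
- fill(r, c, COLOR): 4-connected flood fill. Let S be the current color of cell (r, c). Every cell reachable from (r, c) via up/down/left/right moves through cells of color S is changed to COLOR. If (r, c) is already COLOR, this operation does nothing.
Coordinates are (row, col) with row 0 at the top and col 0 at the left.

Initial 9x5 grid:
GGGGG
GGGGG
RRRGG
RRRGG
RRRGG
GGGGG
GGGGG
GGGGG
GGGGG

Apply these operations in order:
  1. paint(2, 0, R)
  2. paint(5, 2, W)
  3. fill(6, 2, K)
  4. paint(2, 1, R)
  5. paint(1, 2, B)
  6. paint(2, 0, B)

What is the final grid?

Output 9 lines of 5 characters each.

Answer: KKKKK
KKBKK
BRRKK
RRRKK
RRRKK
KKWKK
KKKKK
KKKKK
KKKKK

Derivation:
After op 1 paint(2,0,R):
GGGGG
GGGGG
RRRGG
RRRGG
RRRGG
GGGGG
GGGGG
GGGGG
GGGGG
After op 2 paint(5,2,W):
GGGGG
GGGGG
RRRGG
RRRGG
RRRGG
GGWGG
GGGGG
GGGGG
GGGGG
After op 3 fill(6,2,K) [35 cells changed]:
KKKKK
KKKKK
RRRKK
RRRKK
RRRKK
KKWKK
KKKKK
KKKKK
KKKKK
After op 4 paint(2,1,R):
KKKKK
KKKKK
RRRKK
RRRKK
RRRKK
KKWKK
KKKKK
KKKKK
KKKKK
After op 5 paint(1,2,B):
KKKKK
KKBKK
RRRKK
RRRKK
RRRKK
KKWKK
KKKKK
KKKKK
KKKKK
After op 6 paint(2,0,B):
KKKKK
KKBKK
BRRKK
RRRKK
RRRKK
KKWKK
KKKKK
KKKKK
KKKKK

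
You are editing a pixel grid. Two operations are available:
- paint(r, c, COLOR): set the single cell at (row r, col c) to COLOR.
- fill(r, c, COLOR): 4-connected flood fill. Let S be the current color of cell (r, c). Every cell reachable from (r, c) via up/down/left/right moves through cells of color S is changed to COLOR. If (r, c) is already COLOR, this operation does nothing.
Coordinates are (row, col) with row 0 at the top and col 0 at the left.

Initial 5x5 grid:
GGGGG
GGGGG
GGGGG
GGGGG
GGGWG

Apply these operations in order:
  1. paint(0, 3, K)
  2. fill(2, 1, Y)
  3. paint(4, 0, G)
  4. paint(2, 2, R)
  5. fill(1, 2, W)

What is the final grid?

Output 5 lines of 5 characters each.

After op 1 paint(0,3,K):
GGGKG
GGGGG
GGGGG
GGGGG
GGGWG
After op 2 fill(2,1,Y) [23 cells changed]:
YYYKY
YYYYY
YYYYY
YYYYY
YYYWY
After op 3 paint(4,0,G):
YYYKY
YYYYY
YYYYY
YYYYY
GYYWY
After op 4 paint(2,2,R):
YYYKY
YYYYY
YYRYY
YYYYY
GYYWY
After op 5 fill(1,2,W) [21 cells changed]:
WWWKW
WWWWW
WWRWW
WWWWW
GWWWW

Answer: WWWKW
WWWWW
WWRWW
WWWWW
GWWWW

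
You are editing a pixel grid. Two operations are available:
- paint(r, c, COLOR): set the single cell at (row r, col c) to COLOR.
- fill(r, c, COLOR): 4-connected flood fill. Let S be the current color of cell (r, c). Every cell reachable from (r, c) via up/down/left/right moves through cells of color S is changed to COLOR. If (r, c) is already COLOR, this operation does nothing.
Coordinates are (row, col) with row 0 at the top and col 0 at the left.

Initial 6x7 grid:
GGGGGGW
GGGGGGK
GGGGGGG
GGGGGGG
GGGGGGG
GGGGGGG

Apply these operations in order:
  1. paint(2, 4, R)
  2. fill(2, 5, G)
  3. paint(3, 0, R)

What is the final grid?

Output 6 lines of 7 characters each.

Answer: GGGGGGW
GGGGGGK
GGGGRGG
RGGGGGG
GGGGGGG
GGGGGGG

Derivation:
After op 1 paint(2,4,R):
GGGGGGW
GGGGGGK
GGGGRGG
GGGGGGG
GGGGGGG
GGGGGGG
After op 2 fill(2,5,G) [0 cells changed]:
GGGGGGW
GGGGGGK
GGGGRGG
GGGGGGG
GGGGGGG
GGGGGGG
After op 3 paint(3,0,R):
GGGGGGW
GGGGGGK
GGGGRGG
RGGGGGG
GGGGGGG
GGGGGGG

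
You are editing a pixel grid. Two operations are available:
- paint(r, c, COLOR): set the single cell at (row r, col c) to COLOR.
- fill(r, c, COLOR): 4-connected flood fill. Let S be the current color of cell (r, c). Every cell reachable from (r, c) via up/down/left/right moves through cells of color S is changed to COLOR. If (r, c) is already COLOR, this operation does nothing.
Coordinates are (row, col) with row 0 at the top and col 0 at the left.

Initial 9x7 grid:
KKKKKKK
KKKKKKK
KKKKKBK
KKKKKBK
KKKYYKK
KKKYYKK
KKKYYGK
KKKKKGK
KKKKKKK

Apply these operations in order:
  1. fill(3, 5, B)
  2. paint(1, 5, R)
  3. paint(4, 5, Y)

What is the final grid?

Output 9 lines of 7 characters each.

After op 1 fill(3,5,B) [0 cells changed]:
KKKKKKK
KKKKKKK
KKKKKBK
KKKKKBK
KKKYYKK
KKKYYKK
KKKYYGK
KKKKKGK
KKKKKKK
After op 2 paint(1,5,R):
KKKKKKK
KKKKKRK
KKKKKBK
KKKKKBK
KKKYYKK
KKKYYKK
KKKYYGK
KKKKKGK
KKKKKKK
After op 3 paint(4,5,Y):
KKKKKKK
KKKKKRK
KKKKKBK
KKKKKBK
KKKYYYK
KKKYYKK
KKKYYGK
KKKKKGK
KKKKKKK

Answer: KKKKKKK
KKKKKRK
KKKKKBK
KKKKKBK
KKKYYYK
KKKYYKK
KKKYYGK
KKKKKGK
KKKKKKK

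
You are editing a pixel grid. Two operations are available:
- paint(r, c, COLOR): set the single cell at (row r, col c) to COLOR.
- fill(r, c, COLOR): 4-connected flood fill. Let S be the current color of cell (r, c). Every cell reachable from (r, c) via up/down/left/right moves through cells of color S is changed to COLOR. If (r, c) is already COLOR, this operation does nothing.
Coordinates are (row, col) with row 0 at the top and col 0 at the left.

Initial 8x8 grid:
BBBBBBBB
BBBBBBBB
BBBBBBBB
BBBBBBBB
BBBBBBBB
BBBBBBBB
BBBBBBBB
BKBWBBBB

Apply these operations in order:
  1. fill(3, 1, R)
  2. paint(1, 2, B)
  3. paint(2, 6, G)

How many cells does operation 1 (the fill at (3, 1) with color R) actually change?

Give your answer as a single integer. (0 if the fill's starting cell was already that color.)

After op 1 fill(3,1,R) [62 cells changed]:
RRRRRRRR
RRRRRRRR
RRRRRRRR
RRRRRRRR
RRRRRRRR
RRRRRRRR
RRRRRRRR
RKRWRRRR

Answer: 62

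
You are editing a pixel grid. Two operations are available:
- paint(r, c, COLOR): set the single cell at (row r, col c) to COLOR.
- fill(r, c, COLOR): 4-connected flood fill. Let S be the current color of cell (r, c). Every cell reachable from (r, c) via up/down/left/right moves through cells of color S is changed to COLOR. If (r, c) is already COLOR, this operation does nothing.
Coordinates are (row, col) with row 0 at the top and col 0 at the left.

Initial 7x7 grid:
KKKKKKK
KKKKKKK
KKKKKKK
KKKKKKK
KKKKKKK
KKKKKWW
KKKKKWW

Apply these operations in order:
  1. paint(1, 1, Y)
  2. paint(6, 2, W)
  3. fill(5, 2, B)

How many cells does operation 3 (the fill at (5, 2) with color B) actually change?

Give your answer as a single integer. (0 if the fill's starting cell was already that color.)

After op 1 paint(1,1,Y):
KKKKKKK
KYKKKKK
KKKKKKK
KKKKKKK
KKKKKKK
KKKKKWW
KKKKKWW
After op 2 paint(6,2,W):
KKKKKKK
KYKKKKK
KKKKKKK
KKKKKKK
KKKKKKK
KKKKKWW
KKWKKWW
After op 3 fill(5,2,B) [43 cells changed]:
BBBBBBB
BYBBBBB
BBBBBBB
BBBBBBB
BBBBBBB
BBBBBWW
BBWBBWW

Answer: 43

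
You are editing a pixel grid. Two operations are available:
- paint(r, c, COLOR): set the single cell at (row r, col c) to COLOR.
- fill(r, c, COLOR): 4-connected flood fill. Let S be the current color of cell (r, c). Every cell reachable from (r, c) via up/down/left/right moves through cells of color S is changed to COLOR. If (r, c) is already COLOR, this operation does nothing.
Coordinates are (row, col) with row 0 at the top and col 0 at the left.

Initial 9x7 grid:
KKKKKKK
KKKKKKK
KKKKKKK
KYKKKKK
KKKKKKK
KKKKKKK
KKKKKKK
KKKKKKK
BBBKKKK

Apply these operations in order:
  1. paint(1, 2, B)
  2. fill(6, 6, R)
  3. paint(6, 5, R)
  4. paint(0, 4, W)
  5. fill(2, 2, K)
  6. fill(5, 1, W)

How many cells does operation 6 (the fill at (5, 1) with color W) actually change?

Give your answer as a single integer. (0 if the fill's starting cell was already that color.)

Answer: 57

Derivation:
After op 1 paint(1,2,B):
KKKKKKK
KKBKKKK
KKKKKKK
KYKKKKK
KKKKKKK
KKKKKKK
KKKKKKK
KKKKKKK
BBBKKKK
After op 2 fill(6,6,R) [58 cells changed]:
RRRRRRR
RRBRRRR
RRRRRRR
RYRRRRR
RRRRRRR
RRRRRRR
RRRRRRR
RRRRRRR
BBBRRRR
After op 3 paint(6,5,R):
RRRRRRR
RRBRRRR
RRRRRRR
RYRRRRR
RRRRRRR
RRRRRRR
RRRRRRR
RRRRRRR
BBBRRRR
After op 4 paint(0,4,W):
RRRRWRR
RRBRRRR
RRRRRRR
RYRRRRR
RRRRRRR
RRRRRRR
RRRRRRR
RRRRRRR
BBBRRRR
After op 5 fill(2,2,K) [57 cells changed]:
KKKKWKK
KKBKKKK
KKKKKKK
KYKKKKK
KKKKKKK
KKKKKKK
KKKKKKK
KKKKKKK
BBBKKKK
After op 6 fill(5,1,W) [57 cells changed]:
WWWWWWW
WWBWWWW
WWWWWWW
WYWWWWW
WWWWWWW
WWWWWWW
WWWWWWW
WWWWWWW
BBBWWWW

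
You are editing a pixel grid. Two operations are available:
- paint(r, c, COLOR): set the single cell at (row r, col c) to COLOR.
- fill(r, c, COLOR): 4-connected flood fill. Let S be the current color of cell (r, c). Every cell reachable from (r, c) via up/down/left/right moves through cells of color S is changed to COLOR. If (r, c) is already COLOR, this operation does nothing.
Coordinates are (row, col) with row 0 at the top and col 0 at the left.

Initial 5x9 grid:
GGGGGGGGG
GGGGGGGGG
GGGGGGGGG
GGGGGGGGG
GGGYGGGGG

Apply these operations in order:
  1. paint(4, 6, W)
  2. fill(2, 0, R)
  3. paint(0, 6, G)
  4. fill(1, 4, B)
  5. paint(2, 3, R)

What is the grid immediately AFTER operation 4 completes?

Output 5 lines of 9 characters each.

Answer: BBBBBBGBB
BBBBBBBBB
BBBBBBBBB
BBBBBBBBB
BBBYBBWBB

Derivation:
After op 1 paint(4,6,W):
GGGGGGGGG
GGGGGGGGG
GGGGGGGGG
GGGGGGGGG
GGGYGGWGG
After op 2 fill(2,0,R) [43 cells changed]:
RRRRRRRRR
RRRRRRRRR
RRRRRRRRR
RRRRRRRRR
RRRYRRWRR
After op 3 paint(0,6,G):
RRRRRRGRR
RRRRRRRRR
RRRRRRRRR
RRRRRRRRR
RRRYRRWRR
After op 4 fill(1,4,B) [42 cells changed]:
BBBBBBGBB
BBBBBBBBB
BBBBBBBBB
BBBBBBBBB
BBBYBBWBB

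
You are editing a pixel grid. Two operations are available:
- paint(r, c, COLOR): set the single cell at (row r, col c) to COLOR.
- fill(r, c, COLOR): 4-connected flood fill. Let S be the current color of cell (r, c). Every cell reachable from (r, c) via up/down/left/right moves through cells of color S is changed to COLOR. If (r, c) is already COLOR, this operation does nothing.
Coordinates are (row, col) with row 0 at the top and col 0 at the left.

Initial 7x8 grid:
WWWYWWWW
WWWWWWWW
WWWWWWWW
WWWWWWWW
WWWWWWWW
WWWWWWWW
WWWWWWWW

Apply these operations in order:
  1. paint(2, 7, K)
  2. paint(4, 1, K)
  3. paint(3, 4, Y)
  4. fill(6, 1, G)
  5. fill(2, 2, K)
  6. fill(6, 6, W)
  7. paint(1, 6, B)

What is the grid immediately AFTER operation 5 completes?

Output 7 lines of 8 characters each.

Answer: KKKYKKKK
KKKKKKKK
KKKKKKKK
KKKKYKKK
KKKKKKKK
KKKKKKKK
KKKKKKKK

Derivation:
After op 1 paint(2,7,K):
WWWYWWWW
WWWWWWWW
WWWWWWWK
WWWWWWWW
WWWWWWWW
WWWWWWWW
WWWWWWWW
After op 2 paint(4,1,K):
WWWYWWWW
WWWWWWWW
WWWWWWWK
WWWWWWWW
WKWWWWWW
WWWWWWWW
WWWWWWWW
After op 3 paint(3,4,Y):
WWWYWWWW
WWWWWWWW
WWWWWWWK
WWWWYWWW
WKWWWWWW
WWWWWWWW
WWWWWWWW
After op 4 fill(6,1,G) [52 cells changed]:
GGGYGGGG
GGGGGGGG
GGGGGGGK
GGGGYGGG
GKGGGGGG
GGGGGGGG
GGGGGGGG
After op 5 fill(2,2,K) [52 cells changed]:
KKKYKKKK
KKKKKKKK
KKKKKKKK
KKKKYKKK
KKKKKKKK
KKKKKKKK
KKKKKKKK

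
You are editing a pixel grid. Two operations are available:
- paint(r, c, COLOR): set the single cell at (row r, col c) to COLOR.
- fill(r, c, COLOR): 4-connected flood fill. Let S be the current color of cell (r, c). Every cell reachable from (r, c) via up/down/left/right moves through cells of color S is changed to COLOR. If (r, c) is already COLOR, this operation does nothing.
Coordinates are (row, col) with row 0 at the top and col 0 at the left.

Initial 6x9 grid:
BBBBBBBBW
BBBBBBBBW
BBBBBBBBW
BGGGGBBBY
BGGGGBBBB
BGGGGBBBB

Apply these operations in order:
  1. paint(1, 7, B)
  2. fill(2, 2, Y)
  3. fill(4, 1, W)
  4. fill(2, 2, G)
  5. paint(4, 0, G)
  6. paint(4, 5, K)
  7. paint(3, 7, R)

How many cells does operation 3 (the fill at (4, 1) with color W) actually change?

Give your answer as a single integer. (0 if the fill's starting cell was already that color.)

After op 1 paint(1,7,B):
BBBBBBBBW
BBBBBBBBW
BBBBBBBBW
BGGGGBBBY
BGGGGBBBB
BGGGGBBBB
After op 2 fill(2,2,Y) [38 cells changed]:
YYYYYYYYW
YYYYYYYYW
YYYYYYYYW
YGGGGYYYY
YGGGGYYYY
YGGGGYYYY
After op 3 fill(4,1,W) [12 cells changed]:
YYYYYYYYW
YYYYYYYYW
YYYYYYYYW
YWWWWYYYY
YWWWWYYYY
YWWWWYYYY

Answer: 12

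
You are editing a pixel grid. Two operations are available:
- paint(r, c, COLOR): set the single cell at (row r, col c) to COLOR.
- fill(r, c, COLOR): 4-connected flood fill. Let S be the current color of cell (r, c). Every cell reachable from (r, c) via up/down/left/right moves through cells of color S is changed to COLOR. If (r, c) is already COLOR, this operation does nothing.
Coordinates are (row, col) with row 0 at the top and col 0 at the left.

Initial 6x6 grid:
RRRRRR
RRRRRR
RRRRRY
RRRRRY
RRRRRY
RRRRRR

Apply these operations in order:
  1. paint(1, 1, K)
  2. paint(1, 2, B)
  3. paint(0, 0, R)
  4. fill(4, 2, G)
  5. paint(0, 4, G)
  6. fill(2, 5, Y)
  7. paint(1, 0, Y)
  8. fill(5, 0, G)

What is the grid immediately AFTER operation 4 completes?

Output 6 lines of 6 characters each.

Answer: GGGGGG
GKBGGG
GGGGGY
GGGGGY
GGGGGY
GGGGGG

Derivation:
After op 1 paint(1,1,K):
RRRRRR
RKRRRR
RRRRRY
RRRRRY
RRRRRY
RRRRRR
After op 2 paint(1,2,B):
RRRRRR
RKBRRR
RRRRRY
RRRRRY
RRRRRY
RRRRRR
After op 3 paint(0,0,R):
RRRRRR
RKBRRR
RRRRRY
RRRRRY
RRRRRY
RRRRRR
After op 4 fill(4,2,G) [31 cells changed]:
GGGGGG
GKBGGG
GGGGGY
GGGGGY
GGGGGY
GGGGGG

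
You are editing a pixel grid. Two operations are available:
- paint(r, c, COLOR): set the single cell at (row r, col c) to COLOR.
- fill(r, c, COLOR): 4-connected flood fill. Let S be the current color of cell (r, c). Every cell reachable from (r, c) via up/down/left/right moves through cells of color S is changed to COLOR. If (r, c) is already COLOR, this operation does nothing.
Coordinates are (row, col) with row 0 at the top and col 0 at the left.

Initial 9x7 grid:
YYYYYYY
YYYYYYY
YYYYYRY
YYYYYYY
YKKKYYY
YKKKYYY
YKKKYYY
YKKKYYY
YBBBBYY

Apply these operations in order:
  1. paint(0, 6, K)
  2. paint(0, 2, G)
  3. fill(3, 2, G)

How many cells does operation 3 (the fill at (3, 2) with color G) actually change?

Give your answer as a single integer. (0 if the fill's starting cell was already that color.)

After op 1 paint(0,6,K):
YYYYYYK
YYYYYYY
YYYYYRY
YYYYYYY
YKKKYYY
YKKKYYY
YKKKYYY
YKKKYYY
YBBBBYY
After op 2 paint(0,2,G):
YYGYYYK
YYYYYYY
YYYYYRY
YYYYYYY
YKKKYYY
YKKKYYY
YKKKYYY
YKKKYYY
YBBBBYY
After op 3 fill(3,2,G) [44 cells changed]:
GGGGGGK
GGGGGGG
GGGGGRG
GGGGGGG
GKKKGGG
GKKKGGG
GKKKGGG
GKKKGGG
GBBBBGG

Answer: 44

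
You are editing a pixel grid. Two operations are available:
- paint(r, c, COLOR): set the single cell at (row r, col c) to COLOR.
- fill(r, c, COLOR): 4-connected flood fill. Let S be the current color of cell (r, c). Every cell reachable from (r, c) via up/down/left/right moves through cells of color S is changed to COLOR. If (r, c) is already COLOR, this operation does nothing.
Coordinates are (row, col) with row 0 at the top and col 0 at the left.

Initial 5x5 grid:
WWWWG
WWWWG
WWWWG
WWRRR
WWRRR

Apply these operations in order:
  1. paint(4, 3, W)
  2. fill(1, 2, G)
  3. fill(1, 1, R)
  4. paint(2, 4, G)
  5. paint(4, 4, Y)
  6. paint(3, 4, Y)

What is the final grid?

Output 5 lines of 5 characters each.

After op 1 paint(4,3,W):
WWWWG
WWWWG
WWWWG
WWRRR
WWRWR
After op 2 fill(1,2,G) [16 cells changed]:
GGGGG
GGGGG
GGGGG
GGRRR
GGRWR
After op 3 fill(1,1,R) [19 cells changed]:
RRRRR
RRRRR
RRRRR
RRRRR
RRRWR
After op 4 paint(2,4,G):
RRRRR
RRRRR
RRRRG
RRRRR
RRRWR
After op 5 paint(4,4,Y):
RRRRR
RRRRR
RRRRG
RRRRR
RRRWY
After op 6 paint(3,4,Y):
RRRRR
RRRRR
RRRRG
RRRRY
RRRWY

Answer: RRRRR
RRRRR
RRRRG
RRRRY
RRRWY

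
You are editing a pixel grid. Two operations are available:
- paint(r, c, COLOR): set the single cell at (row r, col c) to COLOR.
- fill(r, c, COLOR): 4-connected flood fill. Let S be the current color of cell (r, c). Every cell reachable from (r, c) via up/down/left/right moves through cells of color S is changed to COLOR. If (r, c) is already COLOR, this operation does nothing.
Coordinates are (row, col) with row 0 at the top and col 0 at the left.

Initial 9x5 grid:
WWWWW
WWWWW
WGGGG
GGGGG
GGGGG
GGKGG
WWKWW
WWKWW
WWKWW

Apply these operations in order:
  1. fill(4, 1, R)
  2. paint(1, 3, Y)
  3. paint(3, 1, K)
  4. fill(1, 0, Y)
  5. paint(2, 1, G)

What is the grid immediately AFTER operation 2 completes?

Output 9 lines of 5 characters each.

After op 1 fill(4,1,R) [18 cells changed]:
WWWWW
WWWWW
WRRRR
RRRRR
RRRRR
RRKRR
WWKWW
WWKWW
WWKWW
After op 2 paint(1,3,Y):
WWWWW
WWWYW
WRRRR
RRRRR
RRRRR
RRKRR
WWKWW
WWKWW
WWKWW

Answer: WWWWW
WWWYW
WRRRR
RRRRR
RRRRR
RRKRR
WWKWW
WWKWW
WWKWW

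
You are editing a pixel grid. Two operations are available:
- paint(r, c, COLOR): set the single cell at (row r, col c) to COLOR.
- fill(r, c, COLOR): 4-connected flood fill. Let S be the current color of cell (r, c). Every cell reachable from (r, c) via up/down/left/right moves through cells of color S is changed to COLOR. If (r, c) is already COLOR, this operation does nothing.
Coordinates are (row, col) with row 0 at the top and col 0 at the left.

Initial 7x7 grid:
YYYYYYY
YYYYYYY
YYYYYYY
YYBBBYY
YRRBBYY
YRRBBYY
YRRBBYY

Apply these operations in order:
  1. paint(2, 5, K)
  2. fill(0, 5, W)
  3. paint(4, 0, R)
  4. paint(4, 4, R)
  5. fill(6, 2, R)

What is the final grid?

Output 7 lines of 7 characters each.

After op 1 paint(2,5,K):
YYYYYYY
YYYYYYY
YYYYYKY
YYBBBYY
YRRBBYY
YRRBBYY
YRRBBYY
After op 2 fill(0,5,W) [33 cells changed]:
WWWWWWW
WWWWWWW
WWWWWKW
WWBBBWW
WRRBBWW
WRRBBWW
WRRBBWW
After op 3 paint(4,0,R):
WWWWWWW
WWWWWWW
WWWWWKW
WWBBBWW
RRRBBWW
WRRBBWW
WRRBBWW
After op 4 paint(4,4,R):
WWWWWWW
WWWWWWW
WWWWWKW
WWBBBWW
RRRBRWW
WRRBBWW
WRRBBWW
After op 5 fill(6,2,R) [0 cells changed]:
WWWWWWW
WWWWWWW
WWWWWKW
WWBBBWW
RRRBRWW
WRRBBWW
WRRBBWW

Answer: WWWWWWW
WWWWWWW
WWWWWKW
WWBBBWW
RRRBRWW
WRRBBWW
WRRBBWW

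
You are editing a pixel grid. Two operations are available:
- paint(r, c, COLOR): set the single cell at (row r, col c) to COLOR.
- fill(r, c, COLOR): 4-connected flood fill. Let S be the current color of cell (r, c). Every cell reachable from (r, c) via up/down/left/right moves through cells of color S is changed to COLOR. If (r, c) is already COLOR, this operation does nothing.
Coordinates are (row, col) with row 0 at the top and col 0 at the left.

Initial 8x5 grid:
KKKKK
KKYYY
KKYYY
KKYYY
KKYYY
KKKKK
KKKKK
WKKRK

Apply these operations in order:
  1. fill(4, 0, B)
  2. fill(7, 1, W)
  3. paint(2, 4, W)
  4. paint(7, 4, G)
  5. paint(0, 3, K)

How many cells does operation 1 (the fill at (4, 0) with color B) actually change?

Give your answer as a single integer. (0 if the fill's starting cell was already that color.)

After op 1 fill(4,0,B) [26 cells changed]:
BBBBB
BBYYY
BBYYY
BBYYY
BBYYY
BBBBB
BBBBB
WBBRB

Answer: 26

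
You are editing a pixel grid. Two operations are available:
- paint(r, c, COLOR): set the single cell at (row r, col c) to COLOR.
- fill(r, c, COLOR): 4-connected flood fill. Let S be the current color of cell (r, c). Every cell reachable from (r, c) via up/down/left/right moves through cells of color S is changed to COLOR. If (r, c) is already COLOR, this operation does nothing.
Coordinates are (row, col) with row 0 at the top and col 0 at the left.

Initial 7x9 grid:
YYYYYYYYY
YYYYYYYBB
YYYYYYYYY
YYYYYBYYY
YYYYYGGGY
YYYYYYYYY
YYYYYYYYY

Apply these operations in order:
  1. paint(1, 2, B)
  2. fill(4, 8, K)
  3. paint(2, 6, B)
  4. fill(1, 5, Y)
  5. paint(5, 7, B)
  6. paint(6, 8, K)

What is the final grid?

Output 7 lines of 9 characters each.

After op 1 paint(1,2,B):
YYYYYYYYY
YYBYYYYBB
YYYYYYYYY
YYYYYBYYY
YYYYYGGGY
YYYYYYYYY
YYYYYYYYY
After op 2 fill(4,8,K) [56 cells changed]:
KKKKKKKKK
KKBKKKKBB
KKKKKKKKK
KKKKKBKKK
KKKKKGGGK
KKKKKKKKK
KKKKKKKKK
After op 3 paint(2,6,B):
KKKKKKKKK
KKBKKKKBB
KKKKKKBKK
KKKKKBKKK
KKKKKGGGK
KKKKKKKKK
KKKKKKKKK
After op 4 fill(1,5,Y) [55 cells changed]:
YYYYYYYYY
YYBYYYYBB
YYYYYYBYY
YYYYYBYYY
YYYYYGGGY
YYYYYYYYY
YYYYYYYYY
After op 5 paint(5,7,B):
YYYYYYYYY
YYBYYYYBB
YYYYYYBYY
YYYYYBYYY
YYYYYGGGY
YYYYYYYBY
YYYYYYYYY
After op 6 paint(6,8,K):
YYYYYYYYY
YYBYYYYBB
YYYYYYBYY
YYYYYBYYY
YYYYYGGGY
YYYYYYYBY
YYYYYYYYK

Answer: YYYYYYYYY
YYBYYYYBB
YYYYYYBYY
YYYYYBYYY
YYYYYGGGY
YYYYYYYBY
YYYYYYYYK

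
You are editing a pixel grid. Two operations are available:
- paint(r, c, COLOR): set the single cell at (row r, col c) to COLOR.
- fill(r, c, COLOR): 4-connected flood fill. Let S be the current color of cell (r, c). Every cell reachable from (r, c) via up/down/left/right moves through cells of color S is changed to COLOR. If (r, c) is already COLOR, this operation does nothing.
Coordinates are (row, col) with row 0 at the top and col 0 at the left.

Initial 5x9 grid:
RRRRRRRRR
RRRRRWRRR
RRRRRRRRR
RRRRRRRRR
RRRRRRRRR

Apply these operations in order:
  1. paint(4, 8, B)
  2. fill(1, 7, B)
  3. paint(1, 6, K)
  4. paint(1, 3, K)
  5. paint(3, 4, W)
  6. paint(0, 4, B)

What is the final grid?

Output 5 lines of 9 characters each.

After op 1 paint(4,8,B):
RRRRRRRRR
RRRRRWRRR
RRRRRRRRR
RRRRRRRRR
RRRRRRRRB
After op 2 fill(1,7,B) [43 cells changed]:
BBBBBBBBB
BBBBBWBBB
BBBBBBBBB
BBBBBBBBB
BBBBBBBBB
After op 3 paint(1,6,K):
BBBBBBBBB
BBBBBWKBB
BBBBBBBBB
BBBBBBBBB
BBBBBBBBB
After op 4 paint(1,3,K):
BBBBBBBBB
BBBKBWKBB
BBBBBBBBB
BBBBBBBBB
BBBBBBBBB
After op 5 paint(3,4,W):
BBBBBBBBB
BBBKBWKBB
BBBBBBBBB
BBBBWBBBB
BBBBBBBBB
After op 6 paint(0,4,B):
BBBBBBBBB
BBBKBWKBB
BBBBBBBBB
BBBBWBBBB
BBBBBBBBB

Answer: BBBBBBBBB
BBBKBWKBB
BBBBBBBBB
BBBBWBBBB
BBBBBBBBB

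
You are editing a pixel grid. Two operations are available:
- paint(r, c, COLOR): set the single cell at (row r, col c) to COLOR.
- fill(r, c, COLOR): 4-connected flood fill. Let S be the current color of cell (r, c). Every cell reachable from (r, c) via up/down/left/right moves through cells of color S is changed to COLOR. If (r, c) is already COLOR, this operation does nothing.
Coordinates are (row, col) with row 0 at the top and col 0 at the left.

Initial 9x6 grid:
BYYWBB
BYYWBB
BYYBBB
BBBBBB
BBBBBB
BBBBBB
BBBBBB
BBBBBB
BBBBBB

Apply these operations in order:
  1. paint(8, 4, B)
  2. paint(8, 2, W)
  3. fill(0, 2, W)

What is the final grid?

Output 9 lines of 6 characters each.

After op 1 paint(8,4,B):
BYYWBB
BYYWBB
BYYBBB
BBBBBB
BBBBBB
BBBBBB
BBBBBB
BBBBBB
BBBBBB
After op 2 paint(8,2,W):
BYYWBB
BYYWBB
BYYBBB
BBBBBB
BBBBBB
BBBBBB
BBBBBB
BBBBBB
BBWBBB
After op 3 fill(0,2,W) [6 cells changed]:
BWWWBB
BWWWBB
BWWBBB
BBBBBB
BBBBBB
BBBBBB
BBBBBB
BBBBBB
BBWBBB

Answer: BWWWBB
BWWWBB
BWWBBB
BBBBBB
BBBBBB
BBBBBB
BBBBBB
BBBBBB
BBWBBB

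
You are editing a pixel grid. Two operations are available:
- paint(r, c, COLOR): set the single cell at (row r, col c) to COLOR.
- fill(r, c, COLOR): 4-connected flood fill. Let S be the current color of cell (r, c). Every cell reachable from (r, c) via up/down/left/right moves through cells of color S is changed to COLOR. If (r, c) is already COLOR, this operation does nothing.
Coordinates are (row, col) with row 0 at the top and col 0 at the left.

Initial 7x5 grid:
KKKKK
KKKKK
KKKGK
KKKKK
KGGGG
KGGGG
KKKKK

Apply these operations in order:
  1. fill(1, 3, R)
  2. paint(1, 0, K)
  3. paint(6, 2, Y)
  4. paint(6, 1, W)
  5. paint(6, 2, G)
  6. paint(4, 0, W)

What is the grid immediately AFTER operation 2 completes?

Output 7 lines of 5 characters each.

After op 1 fill(1,3,R) [26 cells changed]:
RRRRR
RRRRR
RRRGR
RRRRR
RGGGG
RGGGG
RRRRR
After op 2 paint(1,0,K):
RRRRR
KRRRR
RRRGR
RRRRR
RGGGG
RGGGG
RRRRR

Answer: RRRRR
KRRRR
RRRGR
RRRRR
RGGGG
RGGGG
RRRRR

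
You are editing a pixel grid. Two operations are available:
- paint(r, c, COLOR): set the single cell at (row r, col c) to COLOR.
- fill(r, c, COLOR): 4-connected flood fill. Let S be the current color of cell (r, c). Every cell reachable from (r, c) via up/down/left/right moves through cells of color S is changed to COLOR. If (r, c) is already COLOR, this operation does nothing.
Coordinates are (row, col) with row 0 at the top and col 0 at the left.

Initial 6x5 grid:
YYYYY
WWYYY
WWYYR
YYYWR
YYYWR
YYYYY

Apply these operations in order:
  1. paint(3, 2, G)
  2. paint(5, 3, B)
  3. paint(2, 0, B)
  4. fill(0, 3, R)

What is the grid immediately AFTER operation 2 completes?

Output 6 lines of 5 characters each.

After op 1 paint(3,2,G):
YYYYY
WWYYY
WWYYR
YYGWR
YYYWR
YYYYY
After op 2 paint(5,3,B):
YYYYY
WWYYY
WWYYR
YYGWR
YYYWR
YYYBY

Answer: YYYYY
WWYYY
WWYYR
YYGWR
YYYWR
YYYBY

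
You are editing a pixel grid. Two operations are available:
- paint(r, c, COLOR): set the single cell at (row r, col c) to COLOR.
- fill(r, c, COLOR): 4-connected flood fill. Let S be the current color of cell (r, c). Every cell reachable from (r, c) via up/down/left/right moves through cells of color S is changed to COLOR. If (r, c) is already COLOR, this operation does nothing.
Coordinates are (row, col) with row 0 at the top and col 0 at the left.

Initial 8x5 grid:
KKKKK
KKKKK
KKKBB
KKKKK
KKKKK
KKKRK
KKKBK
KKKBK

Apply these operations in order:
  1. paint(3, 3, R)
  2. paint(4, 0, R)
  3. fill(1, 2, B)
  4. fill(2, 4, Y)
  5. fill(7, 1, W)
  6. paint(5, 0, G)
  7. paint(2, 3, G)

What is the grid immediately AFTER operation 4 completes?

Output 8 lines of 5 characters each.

After op 1 paint(3,3,R):
KKKKK
KKKKK
KKKBB
KKKRK
KKKKK
KKKRK
KKKBK
KKKBK
After op 2 paint(4,0,R):
KKKKK
KKKKK
KKKBB
KKKRK
RKKKK
KKKRK
KKKBK
KKKBK
After op 3 fill(1,2,B) [33 cells changed]:
BBBBB
BBBBB
BBBBB
BBBRB
RBBBB
BBBRB
BBBBB
BBBBB
After op 4 fill(2,4,Y) [37 cells changed]:
YYYYY
YYYYY
YYYYY
YYYRY
RYYYY
YYYRY
YYYYY
YYYYY

Answer: YYYYY
YYYYY
YYYYY
YYYRY
RYYYY
YYYRY
YYYYY
YYYYY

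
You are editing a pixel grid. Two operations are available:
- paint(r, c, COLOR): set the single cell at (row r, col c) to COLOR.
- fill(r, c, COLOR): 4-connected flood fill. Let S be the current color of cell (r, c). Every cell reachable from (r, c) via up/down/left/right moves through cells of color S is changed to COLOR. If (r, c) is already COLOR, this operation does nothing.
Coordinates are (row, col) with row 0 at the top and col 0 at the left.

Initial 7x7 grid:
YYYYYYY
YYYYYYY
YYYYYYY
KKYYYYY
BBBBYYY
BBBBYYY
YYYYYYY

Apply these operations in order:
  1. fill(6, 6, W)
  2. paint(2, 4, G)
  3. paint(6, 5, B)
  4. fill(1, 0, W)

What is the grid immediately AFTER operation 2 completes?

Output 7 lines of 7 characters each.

After op 1 fill(6,6,W) [39 cells changed]:
WWWWWWW
WWWWWWW
WWWWWWW
KKWWWWW
BBBBWWW
BBBBWWW
WWWWWWW
After op 2 paint(2,4,G):
WWWWWWW
WWWWWWW
WWWWGWW
KKWWWWW
BBBBWWW
BBBBWWW
WWWWWWW

Answer: WWWWWWW
WWWWWWW
WWWWGWW
KKWWWWW
BBBBWWW
BBBBWWW
WWWWWWW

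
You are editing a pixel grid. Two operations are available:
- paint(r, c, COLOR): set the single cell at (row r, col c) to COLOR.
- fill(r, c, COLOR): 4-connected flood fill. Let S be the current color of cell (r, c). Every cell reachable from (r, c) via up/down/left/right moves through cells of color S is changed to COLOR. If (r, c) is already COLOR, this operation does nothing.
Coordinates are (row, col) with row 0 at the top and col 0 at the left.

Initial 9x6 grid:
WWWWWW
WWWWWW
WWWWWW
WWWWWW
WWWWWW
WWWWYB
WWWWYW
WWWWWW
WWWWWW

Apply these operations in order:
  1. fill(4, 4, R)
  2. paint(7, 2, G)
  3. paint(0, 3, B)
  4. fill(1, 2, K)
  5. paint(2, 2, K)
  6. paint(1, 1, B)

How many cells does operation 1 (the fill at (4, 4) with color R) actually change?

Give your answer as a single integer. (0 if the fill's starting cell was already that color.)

Answer: 51

Derivation:
After op 1 fill(4,4,R) [51 cells changed]:
RRRRRR
RRRRRR
RRRRRR
RRRRRR
RRRRRR
RRRRYB
RRRRYR
RRRRRR
RRRRRR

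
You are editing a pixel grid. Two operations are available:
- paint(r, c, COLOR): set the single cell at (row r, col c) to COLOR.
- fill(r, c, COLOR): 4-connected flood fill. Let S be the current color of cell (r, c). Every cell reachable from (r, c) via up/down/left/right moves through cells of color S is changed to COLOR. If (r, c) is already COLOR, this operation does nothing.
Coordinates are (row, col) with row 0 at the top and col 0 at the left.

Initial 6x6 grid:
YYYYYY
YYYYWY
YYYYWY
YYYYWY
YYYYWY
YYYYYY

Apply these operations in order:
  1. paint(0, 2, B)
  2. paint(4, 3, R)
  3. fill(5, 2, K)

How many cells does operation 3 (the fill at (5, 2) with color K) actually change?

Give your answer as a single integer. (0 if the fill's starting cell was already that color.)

Answer: 30

Derivation:
After op 1 paint(0,2,B):
YYBYYY
YYYYWY
YYYYWY
YYYYWY
YYYYWY
YYYYYY
After op 2 paint(4,3,R):
YYBYYY
YYYYWY
YYYYWY
YYYYWY
YYYRWY
YYYYYY
After op 3 fill(5,2,K) [30 cells changed]:
KKBKKK
KKKKWK
KKKKWK
KKKKWK
KKKRWK
KKKKKK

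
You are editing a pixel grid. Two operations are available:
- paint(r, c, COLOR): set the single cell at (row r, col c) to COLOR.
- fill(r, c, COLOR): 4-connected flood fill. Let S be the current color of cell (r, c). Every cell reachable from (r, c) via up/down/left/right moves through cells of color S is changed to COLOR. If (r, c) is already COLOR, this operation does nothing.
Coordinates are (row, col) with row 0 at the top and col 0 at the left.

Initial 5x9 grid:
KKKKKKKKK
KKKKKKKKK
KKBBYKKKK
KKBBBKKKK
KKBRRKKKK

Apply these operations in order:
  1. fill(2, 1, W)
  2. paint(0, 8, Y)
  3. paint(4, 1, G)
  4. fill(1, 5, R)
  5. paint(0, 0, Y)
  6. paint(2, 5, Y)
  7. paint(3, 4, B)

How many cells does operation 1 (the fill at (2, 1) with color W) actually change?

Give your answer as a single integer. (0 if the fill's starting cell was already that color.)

Answer: 36

Derivation:
After op 1 fill(2,1,W) [36 cells changed]:
WWWWWWWWW
WWWWWWWWW
WWBBYWWWW
WWBBBWWWW
WWBRRWWWW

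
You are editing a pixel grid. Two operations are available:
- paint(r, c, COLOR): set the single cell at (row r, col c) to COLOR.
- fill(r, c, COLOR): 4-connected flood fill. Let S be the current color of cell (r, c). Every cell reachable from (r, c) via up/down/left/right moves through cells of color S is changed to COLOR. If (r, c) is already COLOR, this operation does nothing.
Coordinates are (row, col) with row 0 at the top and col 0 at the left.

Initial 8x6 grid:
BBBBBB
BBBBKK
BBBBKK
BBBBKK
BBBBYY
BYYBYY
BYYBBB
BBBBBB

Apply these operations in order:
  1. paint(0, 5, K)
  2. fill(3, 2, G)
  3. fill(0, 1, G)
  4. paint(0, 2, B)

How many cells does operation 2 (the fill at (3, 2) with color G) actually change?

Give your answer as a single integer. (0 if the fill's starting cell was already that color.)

After op 1 paint(0,5,K):
BBBBBK
BBBBKK
BBBBKK
BBBBKK
BBBBYY
BYYBYY
BYYBBB
BBBBBB
After op 2 fill(3,2,G) [33 cells changed]:
GGGGGK
GGGGKK
GGGGKK
GGGGKK
GGGGYY
GYYGYY
GYYGGG
GGGGGG

Answer: 33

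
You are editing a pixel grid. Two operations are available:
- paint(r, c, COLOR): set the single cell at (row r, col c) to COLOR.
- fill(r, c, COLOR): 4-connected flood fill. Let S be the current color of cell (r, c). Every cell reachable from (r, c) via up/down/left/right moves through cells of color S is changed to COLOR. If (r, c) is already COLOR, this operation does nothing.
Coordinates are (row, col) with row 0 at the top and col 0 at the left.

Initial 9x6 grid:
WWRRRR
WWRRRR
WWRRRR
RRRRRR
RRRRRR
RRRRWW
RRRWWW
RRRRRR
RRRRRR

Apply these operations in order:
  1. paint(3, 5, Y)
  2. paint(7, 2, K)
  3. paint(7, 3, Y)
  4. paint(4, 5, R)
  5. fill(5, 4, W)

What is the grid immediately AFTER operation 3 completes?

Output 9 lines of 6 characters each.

After op 1 paint(3,5,Y):
WWRRRR
WWRRRR
WWRRRR
RRRRRY
RRRRRR
RRRRWW
RRRWWW
RRRRRR
RRRRRR
After op 2 paint(7,2,K):
WWRRRR
WWRRRR
WWRRRR
RRRRRY
RRRRRR
RRRRWW
RRRWWW
RRKRRR
RRRRRR
After op 3 paint(7,3,Y):
WWRRRR
WWRRRR
WWRRRR
RRRRRY
RRRRRR
RRRRWW
RRRWWW
RRKYRR
RRRRRR

Answer: WWRRRR
WWRRRR
WWRRRR
RRRRRY
RRRRRR
RRRRWW
RRRWWW
RRKYRR
RRRRRR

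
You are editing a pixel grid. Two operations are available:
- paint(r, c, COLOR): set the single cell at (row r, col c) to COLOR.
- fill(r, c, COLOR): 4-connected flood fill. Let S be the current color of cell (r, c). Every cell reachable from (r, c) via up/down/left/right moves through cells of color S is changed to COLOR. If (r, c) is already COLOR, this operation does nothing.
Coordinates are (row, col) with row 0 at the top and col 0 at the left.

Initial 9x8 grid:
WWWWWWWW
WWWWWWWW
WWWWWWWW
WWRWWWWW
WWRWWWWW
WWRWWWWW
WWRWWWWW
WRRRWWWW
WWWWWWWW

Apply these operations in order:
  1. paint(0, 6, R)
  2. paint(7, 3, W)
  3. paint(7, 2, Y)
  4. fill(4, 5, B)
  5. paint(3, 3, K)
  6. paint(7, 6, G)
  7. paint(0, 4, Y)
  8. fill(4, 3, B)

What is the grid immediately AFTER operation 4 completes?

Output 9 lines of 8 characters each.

Answer: BBBBBBRB
BBBBBBBB
BBBBBBBB
BBRBBBBB
BBRBBBBB
BBRBBBBB
BBRBBBBB
BRYBBBBB
BBBBBBBB

Derivation:
After op 1 paint(0,6,R):
WWWWWWRW
WWWWWWWW
WWWWWWWW
WWRWWWWW
WWRWWWWW
WWRWWWWW
WWRWWWWW
WRRRWWWW
WWWWWWWW
After op 2 paint(7,3,W):
WWWWWWRW
WWWWWWWW
WWWWWWWW
WWRWWWWW
WWRWWWWW
WWRWWWWW
WWRWWWWW
WRRWWWWW
WWWWWWWW
After op 3 paint(7,2,Y):
WWWWWWRW
WWWWWWWW
WWWWWWWW
WWRWWWWW
WWRWWWWW
WWRWWWWW
WWRWWWWW
WRYWWWWW
WWWWWWWW
After op 4 fill(4,5,B) [65 cells changed]:
BBBBBBRB
BBBBBBBB
BBBBBBBB
BBRBBBBB
BBRBBBBB
BBRBBBBB
BBRBBBBB
BRYBBBBB
BBBBBBBB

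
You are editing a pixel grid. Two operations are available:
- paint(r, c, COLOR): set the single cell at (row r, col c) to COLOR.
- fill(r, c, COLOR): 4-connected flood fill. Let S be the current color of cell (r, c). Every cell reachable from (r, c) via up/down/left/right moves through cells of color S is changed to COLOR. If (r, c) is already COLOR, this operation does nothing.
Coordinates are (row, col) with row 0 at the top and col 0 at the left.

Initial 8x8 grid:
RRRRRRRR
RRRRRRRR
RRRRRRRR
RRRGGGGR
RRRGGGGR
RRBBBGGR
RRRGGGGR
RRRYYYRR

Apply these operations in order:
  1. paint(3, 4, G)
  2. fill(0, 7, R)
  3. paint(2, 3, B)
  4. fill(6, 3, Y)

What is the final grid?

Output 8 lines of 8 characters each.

Answer: RRRRRRRR
RRRRRRRR
RRRBRRRR
RRRYYYYR
RRRYYYYR
RRBBBYYR
RRRYYYYR
RRRYYYRR

Derivation:
After op 1 paint(3,4,G):
RRRRRRRR
RRRRRRRR
RRRRRRRR
RRRGGGGR
RRRGGGGR
RRBBBGGR
RRRGGGGR
RRRYYYRR
After op 2 fill(0,7,R) [0 cells changed]:
RRRRRRRR
RRRRRRRR
RRRRRRRR
RRRGGGGR
RRRGGGGR
RRBBBGGR
RRRGGGGR
RRRYYYRR
After op 3 paint(2,3,B):
RRRRRRRR
RRRRRRRR
RRRBRRRR
RRRGGGGR
RRRGGGGR
RRBBBGGR
RRRGGGGR
RRRYYYRR
After op 4 fill(6,3,Y) [14 cells changed]:
RRRRRRRR
RRRRRRRR
RRRBRRRR
RRRYYYYR
RRRYYYYR
RRBBBYYR
RRRYYYYR
RRRYYYRR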